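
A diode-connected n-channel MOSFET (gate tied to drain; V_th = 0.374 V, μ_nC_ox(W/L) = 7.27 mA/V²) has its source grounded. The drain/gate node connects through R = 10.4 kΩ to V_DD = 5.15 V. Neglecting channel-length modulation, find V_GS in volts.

V_GS = 0.716 V

With gate tied to drain, V_GS = V_DS ≥ V_GS − V_th, so the device is in saturation.
KCL at the drain: ½ k_n (V_GS − V_th)² = (V_DD − V_GS)/R.
Let x = V_GS − 0.374. Then 37.8 x² + x − 4.776 = 0, giving x = 0.342 V (positive root), so V_GS = 0.716 V.
I_D = (V_DD − V_GS)/R = (5.15 − 0.716) / 10.4 = 0.426 mA.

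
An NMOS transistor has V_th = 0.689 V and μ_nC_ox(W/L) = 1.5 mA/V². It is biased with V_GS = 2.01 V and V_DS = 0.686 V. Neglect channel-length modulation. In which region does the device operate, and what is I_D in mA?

Triode; I_D = 1.01 mA

V_ov = V_GS − V_th = 2.01 − 0.689 = 1.32 V.
Since V_DS = 0.686 V < V_ov = 1.32 V, the device is in the triode region.
I_D = k_n [V_ov · V_DS − ½ V_DS²] = 1.5 × [1.32 × 0.686 − 0.5 × 0.686²] = 1.01 mA.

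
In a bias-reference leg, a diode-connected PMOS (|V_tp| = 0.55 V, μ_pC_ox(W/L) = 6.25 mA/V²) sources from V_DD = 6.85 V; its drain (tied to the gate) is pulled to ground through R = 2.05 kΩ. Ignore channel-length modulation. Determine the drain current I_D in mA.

I_D = 2.63 mA

With gate tied to drain, V_SG = V_SD ≥ V_SG − |V_tp|, so the device is in saturation.
KCL at the drain: ½ k_p (V_SG − |V_tp|)² = (V_DD − V_SG)/R.
Let x = V_SG − 0.55. Then 6.41 x² + x − 6.3 = 0, giving x = 0.917 V (positive root), so V_SG = 1.47 V.
I_D = (V_DD − V_SG)/R = (6.85 − 1.47) / 2.05 = 2.63 mA.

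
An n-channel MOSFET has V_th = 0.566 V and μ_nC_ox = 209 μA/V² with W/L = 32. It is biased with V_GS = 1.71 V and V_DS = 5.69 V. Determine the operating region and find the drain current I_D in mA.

Saturation; I_D = 4.38 mA

k_n = μ_nC_ox · (W/L) = 6.688 mA/V².
V_ov = V_GS − V_th = 1.71 − 0.566 = 1.14 V.
Since V_DS = 5.69 V ≥ V_ov = 1.14 V, the device is in saturation.
I_D = ½ k_n V_ov² = 0.5 × 6.688 × 1.14² = 4.38 mA.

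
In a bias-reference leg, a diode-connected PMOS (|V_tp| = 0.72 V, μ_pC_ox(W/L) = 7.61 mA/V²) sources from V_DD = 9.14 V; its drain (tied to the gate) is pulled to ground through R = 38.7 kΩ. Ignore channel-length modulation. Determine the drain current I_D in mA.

With gate tied to drain, V_SG = V_SD ≥ V_SG − |V_tp|, so the device is in saturation.
KCL at the drain: ½ k_p (V_SG − |V_tp|)² = (V_DD − V_SG)/R.
Let x = V_SG − 0.72. Then 147 x² + x − 8.42 = 0, giving x = 0.236 V (positive root), so V_SG = 0.956 V.
I_D = (V_DD − V_SG)/R = (9.14 − 0.956) / 38.7 = 0.211 mA.

I_D = 0.211 mA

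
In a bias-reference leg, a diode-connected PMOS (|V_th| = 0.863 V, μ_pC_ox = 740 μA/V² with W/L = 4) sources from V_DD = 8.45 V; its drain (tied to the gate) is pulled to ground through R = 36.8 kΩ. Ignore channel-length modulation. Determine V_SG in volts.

V_SG = 1.23 V

With gate tied to drain, V_SG = V_SD ≥ V_SG − |V_th|, so the device is in saturation.
k_p = μ_pC_ox · (W/L) = 2.96 mA/V².
KCL at the drain: ½ k_p (V_SG − |V_th|)² = (V_DD − V_SG)/R.
Let x = V_SG − 0.863. Then 54.5 x² + x − 7.587 = 0, giving x = 0.364 V (positive root), so V_SG = 1.23 V.
I_D = (V_DD − V_SG)/R = (8.45 − 1.23) / 36.8 = 0.196 mA.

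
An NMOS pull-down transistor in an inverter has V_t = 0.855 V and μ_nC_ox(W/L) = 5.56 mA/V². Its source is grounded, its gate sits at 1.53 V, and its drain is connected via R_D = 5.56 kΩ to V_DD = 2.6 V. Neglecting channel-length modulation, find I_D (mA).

I_D = 0.444 mA

V_GS = V_G = 1.53 V, so V_ov = 1.53 − 0.855 = 0.675 V.
Assume saturation: I_D = ½ k_n V_ov² = 0.5 × 5.56 × 0.675² = 1.27 mA, giving V_DS = V_DD − I_D R_D = 2.6 − 1.27 × 5.56 = -4.44 V.
But -4.44 V < V_ov = 0.675 V, so the device is actually in triode.
In triode I_D = k_n[V_ov V_DS − ½ V_DS²] and I_D = (V_DD − V_DS)/R_D. Equating: 15.5 V_DS² − 21.87 V_DS + 2.6 = 0, giving V_DS = 0.131 V (the root below V_ov).
I_D = (2.6 − 0.131) / 5.56 = 0.444 mA.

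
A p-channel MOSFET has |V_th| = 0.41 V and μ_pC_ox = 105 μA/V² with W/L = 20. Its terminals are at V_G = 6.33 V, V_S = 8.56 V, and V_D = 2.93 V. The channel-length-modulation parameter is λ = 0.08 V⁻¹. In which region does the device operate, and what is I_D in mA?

V_SG = V_S − V_G = 8.56 − 6.33 = 2.23 V; V_SD = V_S − V_D = 8.56 − 2.93 = 5.63 V.
k_p = μ_pC_ox · (W/L) = 2.1 mA/V².
V_ov = V_SG − |V_th| = 2.23 − 0.41 = 1.82 V.
Since V_SD = 5.63 V ≥ V_ov = 1.82 V, the device is in saturation.
I_D = ½ k_p V_ov² (1 + λ V_SD) = 0.5 × 2.1 × 1.82² × (1 + 0.08 × 5.63) = 5.04 mA.

Saturation; I_D = 5.04 mA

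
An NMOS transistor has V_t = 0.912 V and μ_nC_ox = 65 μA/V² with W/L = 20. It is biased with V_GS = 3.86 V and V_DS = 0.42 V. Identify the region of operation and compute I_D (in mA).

k_n = μ_nC_ox · (W/L) = 1.3 mA/V².
V_ov = V_GS − V_t = 3.86 − 0.912 = 2.95 V.
Since V_DS = 0.42 V < V_ov = 2.95 V, the device is in the triode region.
I_D = k_n [V_ov · V_DS − ½ V_DS²] = 1.3 × [2.95 × 0.42 − 0.5 × 0.42²] = 1.49 mA.

Triode; I_D = 1.49 mA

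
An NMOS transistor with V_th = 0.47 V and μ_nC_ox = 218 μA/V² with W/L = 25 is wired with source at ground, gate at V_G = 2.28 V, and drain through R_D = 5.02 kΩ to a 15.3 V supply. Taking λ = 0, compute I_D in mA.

I_D = 2.98 mA

V_GS = V_G = 2.28 V, so V_ov = 2.28 − 0.47 = 1.81 V.
k_n = μ_nC_ox · (W/L) = 5.45 mA/V².
Assume saturation: I_D = ½ k_n V_ov² = 0.5 × 5.45 × 1.81² = 8.93 mA, giving V_DS = V_DD − I_D R_D = 15.3 − 8.93 × 5.02 = -29.5 V.
But -29.5 V < V_ov = 1.81 V, so the device is actually in triode.
In triode I_D = k_n[V_ov V_DS − ½ V_DS²] and I_D = (V_DD − V_DS)/R_D. Equating: 13.7 V_DS² − 50.52 V_DS + 15.3 = 0, giving V_DS = 0.333 V (the root below V_ov).
I_D = (15.3 − 0.333) / 5.02 = 2.98 mA.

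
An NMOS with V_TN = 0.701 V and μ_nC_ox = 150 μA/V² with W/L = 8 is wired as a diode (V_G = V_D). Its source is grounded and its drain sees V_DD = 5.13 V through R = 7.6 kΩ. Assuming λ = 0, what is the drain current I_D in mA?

I_D = 0.467 mA

With gate tied to drain, V_GS = V_DS ≥ V_GS − V_TN, so the device is in saturation.
k_n = μ_nC_ox · (W/L) = 1.2 mA/V².
KCL at the drain: ½ k_n (V_GS − V_TN)² = (V_DD − V_GS)/R.
Let x = V_GS − 0.701. Then 4.56 x² + x − 4.429 = 0, giving x = 0.882 V (positive root), so V_GS = 1.58 V.
I_D = (V_DD − V_GS)/R = (5.13 − 1.58) / 7.6 = 0.467 mA.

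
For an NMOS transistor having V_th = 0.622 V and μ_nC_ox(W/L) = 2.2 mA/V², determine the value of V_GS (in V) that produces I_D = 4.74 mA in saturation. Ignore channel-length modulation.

In saturation I_D = ½ k_n (V_GS − V_th)², so V_GS − V_th = √(2 I_D / k_n) = √(2 × 4.74 / 2.2) = 2.08 V.
V_GS = 0.622 + 2.08 = 2.7 V.

V_GS = 2.70 V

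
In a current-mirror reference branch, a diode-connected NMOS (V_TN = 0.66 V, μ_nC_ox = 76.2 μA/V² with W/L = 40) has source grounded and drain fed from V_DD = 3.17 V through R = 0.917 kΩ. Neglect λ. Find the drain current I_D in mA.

With gate tied to drain, V_GS = V_DS ≥ V_GS − V_TN, so the device is in saturation.
k_n = μ_nC_ox · (W/L) = 3.048 mA/V².
KCL at the drain: ½ k_n (V_GS − V_TN)² = (V_DD − V_GS)/R.
Let x = V_GS − 0.66. Then 1.4 x² + x − 2.51 = 0, giving x = 1.03 V (positive root), so V_GS = 1.69 V.
I_D = (V_DD − V_GS)/R = (3.17 − 1.69) / 0.917 = 1.61 mA.

I_D = 1.61 mA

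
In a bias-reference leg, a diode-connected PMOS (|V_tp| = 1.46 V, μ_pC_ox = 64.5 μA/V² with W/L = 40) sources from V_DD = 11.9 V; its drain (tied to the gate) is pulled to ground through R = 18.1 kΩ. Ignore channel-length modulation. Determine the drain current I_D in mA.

I_D = 0.541 mA

With gate tied to drain, V_SG = V_SD ≥ V_SG − |V_tp|, so the device is in saturation.
k_p = μ_pC_ox · (W/L) = 2.58 mA/V².
KCL at the drain: ½ k_p (V_SG − |V_tp|)² = (V_DD − V_SG)/R.
Let x = V_SG − 1.46. Then 23.3 x² + x − 10.44 = 0, giving x = 0.648 V (positive root), so V_SG = 2.11 V.
I_D = (V_DD − V_SG)/R = (11.9 − 2.11) / 18.1 = 0.541 mA.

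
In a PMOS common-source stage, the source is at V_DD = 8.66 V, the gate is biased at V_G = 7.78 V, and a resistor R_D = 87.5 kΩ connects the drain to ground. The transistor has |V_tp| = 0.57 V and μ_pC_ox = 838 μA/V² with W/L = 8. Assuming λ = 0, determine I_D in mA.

V_SG = V_DD − V_G = 8.66 − 7.78 = 0.88 V, so V_ov = 0.88 − 0.57 = 0.31 V.
k_p = μ_pC_ox · (W/L) = 6.704 mA/V².
Assume saturation: I_D = ½ k_p V_ov² = 0.5 × 6.704 × 0.31² = 0.322 mA, giving V_SD = V_DD − I_D R_D = 8.66 − 0.322 × 87.5 = -19.5 V.
But -19.5 V < V_ov = 0.31 V, so the device is actually in triode.
In triode I_D = k_p[V_ov V_SD − ½ V_SD²] and I_D = (V_DD − V_SD)/R_D. Equating: 293 V_SD² − 182.8 V_SD + 8.66 = 0, giving V_SD = 0.0516 V (the root below V_ov).
I_D = (8.66 − 0.0516) / 87.5 = 0.0984 mA.

I_D = 0.0984 mA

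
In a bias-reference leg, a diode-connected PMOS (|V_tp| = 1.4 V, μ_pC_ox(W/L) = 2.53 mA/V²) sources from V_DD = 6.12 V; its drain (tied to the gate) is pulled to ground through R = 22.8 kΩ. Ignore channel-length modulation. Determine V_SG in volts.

V_SG = 1.79 V

With gate tied to drain, V_SG = V_SD ≥ V_SG − |V_tp|, so the device is in saturation.
KCL at the drain: ½ k_p (V_SG − |V_tp|)² = (V_DD − V_SG)/R.
Let x = V_SG − 1.4. Then 28.8 x² + x − 4.72 = 0, giving x = 0.388 V (positive root), so V_SG = 1.79 V.
I_D = (V_DD − V_SG)/R = (6.12 − 1.79) / 22.8 = 0.19 mA.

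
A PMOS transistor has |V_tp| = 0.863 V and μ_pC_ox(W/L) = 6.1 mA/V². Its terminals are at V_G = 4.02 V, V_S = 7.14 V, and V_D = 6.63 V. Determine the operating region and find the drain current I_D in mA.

Triode; I_D = 6.23 mA

V_SG = V_S − V_G = 7.14 − 4.02 = 3.12 V; V_SD = V_S − V_D = 7.14 − 6.63 = 0.51 V.
V_ov = V_SG − |V_tp| = 3.12 − 0.863 = 2.26 V.
Since V_SD = 0.51 V < V_ov = 2.26 V, the device is in the triode region.
I_D = k_p [V_ov · V_SD − ½ V_SD²] = 6.1 × [2.26 × 0.51 − 0.5 × 0.51²] = 6.23 mA.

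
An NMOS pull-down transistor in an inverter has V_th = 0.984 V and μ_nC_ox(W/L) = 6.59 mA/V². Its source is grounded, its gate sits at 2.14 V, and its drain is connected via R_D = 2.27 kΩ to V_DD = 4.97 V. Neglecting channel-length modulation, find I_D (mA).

V_GS = V_G = 2.14 V, so V_ov = 2.14 − 0.984 = 1.16 V.
Assume saturation: I_D = ½ k_n V_ov² = 0.5 × 6.59 × 1.16² = 4.4 mA, giving V_DS = V_DD − I_D R_D = 4.97 − 4.4 × 2.27 = -5.03 V.
But -5.03 V < V_ov = 1.16 V, so the device is actually in triode.
In triode I_D = k_n[V_ov V_DS − ½ V_DS²] and I_D = (V_DD − V_DS)/R_D. Equating: 7.48 V_DS² − 18.29 V_DS + 4.97 = 0, giving V_DS = 0.311 V (the root below V_ov).
I_D = (4.97 − 0.311) / 2.27 = 2.05 mA.

I_D = 2.05 mA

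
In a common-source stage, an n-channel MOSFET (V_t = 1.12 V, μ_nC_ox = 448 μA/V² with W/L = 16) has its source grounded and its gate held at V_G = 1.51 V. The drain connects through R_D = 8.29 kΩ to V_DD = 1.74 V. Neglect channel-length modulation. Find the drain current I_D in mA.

I_D = 0.200 mA

V_GS = V_G = 1.51 V, so V_ov = 1.51 − 1.12 = 0.39 V.
k_n = μ_nC_ox · (W/L) = 7.168 mA/V².
Assume saturation: I_D = ½ k_n V_ov² = 0.5 × 7.168 × 0.39² = 0.545 mA, giving V_DS = V_DD − I_D R_D = 1.74 − 0.545 × 8.29 = -2.78 V.
But -2.78 V < V_ov = 0.39 V, so the device is actually in triode.
In triode I_D = k_n[V_ov V_DS − ½ V_DS²] and I_D = (V_DD − V_DS)/R_D. Equating: 29.7 V_DS² − 24.17 V_DS + 1.74 = 0, giving V_DS = 0.0798 V (the root below V_ov).
I_D = (1.74 − 0.0798) / 8.29 = 0.2 mA.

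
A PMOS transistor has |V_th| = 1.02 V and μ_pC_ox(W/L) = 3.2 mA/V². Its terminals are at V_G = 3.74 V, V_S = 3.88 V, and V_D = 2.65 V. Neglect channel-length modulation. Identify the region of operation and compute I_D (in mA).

V_SG = V_S − V_G = 3.88 − 3.74 = 0.14 V; V_SD = V_S − V_D = 3.88 − 2.65 = 1.23 V.
V_SG = 0.14 V < |V_th| = 1.02 V, so the transistor is in cutoff.

Cutoff; I_D = 0 mA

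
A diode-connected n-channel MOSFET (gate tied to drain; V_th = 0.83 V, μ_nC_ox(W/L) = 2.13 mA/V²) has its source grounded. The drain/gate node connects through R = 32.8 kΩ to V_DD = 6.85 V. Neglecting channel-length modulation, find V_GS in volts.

With gate tied to drain, V_GS = V_DS ≥ V_GS − V_th, so the device is in saturation.
KCL at the drain: ½ k_n (V_GS − V_th)² = (V_DD − V_GS)/R.
Let x = V_GS − 0.83. Then 34.9 x² + x − 6.02 = 0, giving x = 0.401 V (positive root), so V_GS = 1.23 V.
I_D = (V_DD − V_GS)/R = (6.85 − 1.23) / 32.8 = 0.171 mA.

V_GS = 1.23 V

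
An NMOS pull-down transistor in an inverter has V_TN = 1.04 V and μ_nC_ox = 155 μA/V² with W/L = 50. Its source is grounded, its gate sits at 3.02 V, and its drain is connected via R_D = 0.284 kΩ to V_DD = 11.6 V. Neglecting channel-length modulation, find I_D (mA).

V_GS = V_G = 3.02 V, so V_ov = 3.02 − 1.04 = 1.98 V.
k_n = μ_nC_ox · (W/L) = 7.75 mA/V².
Assume saturation: I_D = ½ k_n V_ov² = 0.5 × 7.75 × 1.98² = 15.2 mA, giving V_DS = V_DD − I_D R_D = 11.6 − 15.2 × 0.284 = 7.29 V.
V_DS = 7.29 V ≥ V_ov = 1.98 V, confirming saturation.

I_D = 15.2 mA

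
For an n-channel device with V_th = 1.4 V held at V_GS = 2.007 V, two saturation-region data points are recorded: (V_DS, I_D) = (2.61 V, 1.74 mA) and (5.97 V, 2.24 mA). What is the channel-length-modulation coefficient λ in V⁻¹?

With V_GS fixed, I_D ∝ (1 + λ V_DS) in saturation, so I_D2/I_D1 = (1 + λ V_DS2)/(1 + λ V_DS1).
2.24/1.74 = 1.287 = (1 + 5.97 λ)/(1 + 2.61 λ).
Solving: λ (I_D1 V_DS2 − I_D2 V_DS1) = I_D2 − I_D1, so λ = (2.24 − 1.74) / (1.74 × 5.97 − 2.24 × 2.61) = 0.5 / 4.54 = 0.11 V⁻¹.

λ = 0.110 V⁻¹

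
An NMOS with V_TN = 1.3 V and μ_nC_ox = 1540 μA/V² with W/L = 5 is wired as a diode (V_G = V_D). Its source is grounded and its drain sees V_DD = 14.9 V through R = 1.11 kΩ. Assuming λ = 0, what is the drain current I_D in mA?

With gate tied to drain, V_GS = V_DS ≥ V_GS − V_TN, so the device is in saturation.
k_n = μ_nC_ox · (W/L) = 7.7 mA/V².
KCL at the drain: ½ k_n (V_GS − V_TN)² = (V_DD − V_GS)/R.
Let x = V_GS − 1.3. Then 4.27 x² + x − 13.6 = 0, giving x = 1.67 V (positive root), so V_GS = 2.97 V.
I_D = (V_DD − V_GS)/R = (14.9 − 2.97) / 1.11 = 10.7 mA.

I_D = 10.7 mA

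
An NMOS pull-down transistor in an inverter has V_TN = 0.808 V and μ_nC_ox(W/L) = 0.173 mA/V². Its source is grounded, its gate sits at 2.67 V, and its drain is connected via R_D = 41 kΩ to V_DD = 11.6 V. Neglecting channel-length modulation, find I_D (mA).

V_GS = V_G = 2.67 V, so V_ov = 2.67 − 0.808 = 1.86 V.
Assume saturation: I_D = ½ k_n V_ov² = 0.5 × 0.173 × 1.86² = 0.3 mA, giving V_DS = V_DD − I_D R_D = 11.6 − 0.3 × 41 = -0.696 V.
But -0.696 V < V_ov = 1.86 V, so the device is actually in triode.
In triode I_D = k_n[V_ov V_DS − ½ V_DS²] and I_D = (V_DD − V_DS)/R_D. Equating: 3.55 V_DS² − 14.21 V_DS + 11.6 = 0, giving V_DS = 1.14 V (the root below V_ov).
I_D = (11.6 − 1.14) / 41 = 0.255 mA.

I_D = 0.255 mA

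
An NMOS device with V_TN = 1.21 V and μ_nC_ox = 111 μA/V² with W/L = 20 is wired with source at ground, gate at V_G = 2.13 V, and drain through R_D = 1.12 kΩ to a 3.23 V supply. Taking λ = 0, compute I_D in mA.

I_D = 0.940 mA

V_GS = V_G = 2.13 V, so V_ov = 2.13 − 1.21 = 0.92 V.
k_n = μ_nC_ox · (W/L) = 2.22 mA/V².
Assume saturation: I_D = ½ k_n V_ov² = 0.5 × 2.22 × 0.92² = 0.94 mA, giving V_DS = V_DD − I_D R_D = 3.23 − 0.94 × 1.12 = 2.18 V.
V_DS = 2.18 V ≥ V_ov = 0.92 V, confirming saturation.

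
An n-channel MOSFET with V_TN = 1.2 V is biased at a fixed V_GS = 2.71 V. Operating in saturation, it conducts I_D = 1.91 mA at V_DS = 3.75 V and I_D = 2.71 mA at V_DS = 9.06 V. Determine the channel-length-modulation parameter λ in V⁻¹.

With V_GS fixed, I_D ∝ (1 + λ V_DS) in saturation, so I_D2/I_D1 = (1 + λ V_DS2)/(1 + λ V_DS1).
2.71/1.91 = 1.419 = (1 + 9.06 λ)/(1 + 3.75 λ).
Solving: λ (I_D1 V_DS2 − I_D2 V_DS1) = I_D2 − I_D1, so λ = (2.71 − 1.91) / (1.91 × 9.06 − 2.71 × 3.75) = 0.8 / 7.14 = 0.112 V⁻¹.

λ = 0.112 V⁻¹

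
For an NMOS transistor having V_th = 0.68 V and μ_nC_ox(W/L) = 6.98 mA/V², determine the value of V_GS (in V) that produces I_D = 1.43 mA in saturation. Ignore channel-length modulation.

In saturation I_D = ½ k_n (V_GS − V_th)², so V_GS − V_th = √(2 I_D / k_n) = √(2 × 1.43 / 6.98) = 0.64 V.
V_GS = 0.68 + 0.64 = 1.32 V.

V_GS = 1.32 V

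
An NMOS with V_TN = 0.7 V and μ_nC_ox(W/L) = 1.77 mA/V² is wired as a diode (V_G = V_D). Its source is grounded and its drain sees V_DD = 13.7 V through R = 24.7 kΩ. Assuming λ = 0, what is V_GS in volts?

V_GS = 1.45 V

With gate tied to drain, V_GS = V_DS ≥ V_GS − V_TN, so the device is in saturation.
KCL at the drain: ½ k_n (V_GS − V_TN)² = (V_DD − V_GS)/R.
Let x = V_GS − 0.7. Then 21.9 x² + x − 13 = 0, giving x = 0.749 V (positive root), so V_GS = 1.45 V.
I_D = (V_DD − V_GS)/R = (13.7 − 1.45) / 24.7 = 0.496 mA.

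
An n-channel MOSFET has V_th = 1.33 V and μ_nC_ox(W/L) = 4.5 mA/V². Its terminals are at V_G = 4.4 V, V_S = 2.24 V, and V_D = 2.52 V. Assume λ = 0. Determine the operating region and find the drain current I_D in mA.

Triode; I_D = 0.869 mA

V_GS = V_G − V_S = 4.4 − 2.24 = 2.16 V; V_DS = V_D − V_S = 2.52 − 2.24 = 0.28 V.
V_ov = V_GS − V_th = 2.16 − 1.33 = 0.83 V.
Since V_DS = 0.28 V < V_ov = 0.83 V, the device is in the triode region.
I_D = k_n [V_ov · V_DS − ½ V_DS²] = 4.5 × [0.83 × 0.28 − 0.5 × 0.28²] = 0.869 mA.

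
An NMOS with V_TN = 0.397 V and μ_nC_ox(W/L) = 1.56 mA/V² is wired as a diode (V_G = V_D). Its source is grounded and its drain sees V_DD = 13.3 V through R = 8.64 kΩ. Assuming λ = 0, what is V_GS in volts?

V_GS = 1.71 V

With gate tied to drain, V_GS = V_DS ≥ V_GS − V_TN, so the device is in saturation.
KCL at the drain: ½ k_n (V_GS − V_TN)² = (V_DD − V_GS)/R.
Let x = V_GS − 0.397. Then 6.74 x² + x − 12.9 = 0, giving x = 1.31 V (positive root), so V_GS = 1.71 V.
I_D = (V_DD − V_GS)/R = (13.3 − 1.71) / 8.64 = 1.34 mA.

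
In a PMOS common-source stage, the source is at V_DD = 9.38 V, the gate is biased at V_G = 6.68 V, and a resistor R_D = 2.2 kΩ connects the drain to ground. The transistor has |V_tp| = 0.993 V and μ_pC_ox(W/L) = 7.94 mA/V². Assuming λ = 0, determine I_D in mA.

I_D = 4.11 mA

V_SG = V_DD − V_G = 9.38 − 6.68 = 2.7 V, so V_ov = 2.7 − 0.993 = 1.71 V.
Assume saturation: I_D = ½ k_p V_ov² = 0.5 × 7.94 × 1.71² = 11.6 mA, giving V_SD = V_DD − I_D R_D = 9.38 − 11.6 × 2.2 = -16.1 V.
But -16.1 V < V_ov = 1.71 V, so the device is actually in triode.
In triode I_D = k_p[V_ov V_SD − ½ V_SD²] and I_D = (V_DD − V_SD)/R_D. Equating: 8.73 V_SD² − 30.82 V_SD + 9.38 = 0, giving V_SD = 0.336 V (the root below V_ov).
I_D = (9.38 − 0.336) / 2.2 = 4.11 mA.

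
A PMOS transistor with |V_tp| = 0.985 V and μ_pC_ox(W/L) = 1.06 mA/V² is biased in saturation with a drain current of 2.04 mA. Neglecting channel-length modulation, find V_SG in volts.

V_SG = 2.95 V

In saturation I_D = ½ k_p (V_SG − |V_tp|)², so V_SG − |V_tp| = √(2 I_D / k_p) = √(2 × 2.04 / 1.06) = 1.96 V.
V_SG = 0.985 + 1.96 = 2.95 V.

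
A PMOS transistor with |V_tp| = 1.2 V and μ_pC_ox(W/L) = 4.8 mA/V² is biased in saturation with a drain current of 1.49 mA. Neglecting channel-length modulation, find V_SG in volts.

In saturation I_D = ½ k_p (V_SG − |V_tp|)², so V_SG − |V_tp| = √(2 I_D / k_p) = √(2 × 1.49 / 4.8) = 0.788 V.
V_SG = 1.2 + 0.788 = 1.99 V.

V_SG = 1.99 V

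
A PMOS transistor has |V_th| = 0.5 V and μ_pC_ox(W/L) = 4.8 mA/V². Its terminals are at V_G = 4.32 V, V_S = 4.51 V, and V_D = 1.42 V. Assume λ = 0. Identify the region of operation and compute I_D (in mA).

V_SG = V_S − V_G = 4.51 − 4.32 = 0.19 V; V_SD = V_S − V_D = 4.51 − 1.42 = 3.09 V.
V_SG = 0.19 V < |V_th| = 0.5 V, so the transistor is in cutoff.

Cutoff; I_D = 0 mA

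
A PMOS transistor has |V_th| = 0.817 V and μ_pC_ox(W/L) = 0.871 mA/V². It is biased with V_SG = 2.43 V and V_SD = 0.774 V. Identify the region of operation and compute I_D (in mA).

Triode; I_D = 0.827 mA

V_ov = V_SG − |V_th| = 2.43 − 0.817 = 1.61 V.
Since V_SD = 0.774 V < V_ov = 1.61 V, the device is in the triode region.
I_D = k_p [V_ov · V_SD − ½ V_SD²] = 0.871 × [1.61 × 0.774 − 0.5 × 0.774²] = 0.827 mA.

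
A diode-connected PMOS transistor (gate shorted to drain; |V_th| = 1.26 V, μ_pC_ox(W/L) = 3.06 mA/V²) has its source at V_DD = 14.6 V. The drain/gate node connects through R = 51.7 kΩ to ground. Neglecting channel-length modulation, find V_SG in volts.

With gate tied to drain, V_SG = V_SD ≥ V_SG − |V_th|, so the device is in saturation.
KCL at the drain: ½ k_p (V_SG − |V_th|)² = (V_DD − V_SG)/R.
Let x = V_SG − 1.26. Then 79.1 x² + x − 13.34 = 0, giving x = 0.404 V (positive root), so V_SG = 1.66 V.
I_D = (V_DD − V_SG)/R = (14.6 − 1.66) / 51.7 = 0.25 mA.

V_SG = 1.66 V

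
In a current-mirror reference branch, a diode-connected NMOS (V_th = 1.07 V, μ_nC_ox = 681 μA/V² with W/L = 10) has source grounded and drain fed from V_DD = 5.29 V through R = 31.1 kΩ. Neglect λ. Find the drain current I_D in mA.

I_D = 0.129 mA

With gate tied to drain, V_GS = V_DS ≥ V_GS − V_th, so the device is in saturation.
k_n = μ_nC_ox · (W/L) = 6.81 mA/V².
KCL at the drain: ½ k_n (V_GS − V_th)² = (V_DD − V_GS)/R.
Let x = V_GS − 1.07. Then 106 x² + x − 4.22 = 0, giving x = 0.195 V (positive root), so V_GS = 1.26 V.
I_D = (V_DD − V_GS)/R = (5.29 − 1.26) / 31.1 = 0.129 mA.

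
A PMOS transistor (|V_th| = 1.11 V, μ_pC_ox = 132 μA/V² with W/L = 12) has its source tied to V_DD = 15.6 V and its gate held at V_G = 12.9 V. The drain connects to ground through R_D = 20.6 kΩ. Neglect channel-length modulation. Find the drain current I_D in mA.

I_D = 0.741 mA

V_SG = V_DD − V_G = 15.6 − 12.9 = 2.7 V, so V_ov = 2.7 − 1.11 = 1.59 V.
k_p = μ_pC_ox · (W/L) = 1.584 mA/V².
Assume saturation: I_D = ½ k_p V_ov² = 0.5 × 1.584 × 1.59² = 2 mA, giving V_SD = V_DD − I_D R_D = 15.6 − 2 × 20.6 = -25.6 V.
But -25.6 V < V_ov = 1.59 V, so the device is actually in triode.
In triode I_D = k_p[V_ov V_SD − ½ V_SD²] and I_D = (V_DD − V_SD)/R_D. Equating: 16.3 V_SD² − 52.88 V_SD + 15.6 = 0, giving V_SD = 0.328 V (the root below V_ov).
I_D = (15.6 − 0.328) / 20.6 = 0.741 mA.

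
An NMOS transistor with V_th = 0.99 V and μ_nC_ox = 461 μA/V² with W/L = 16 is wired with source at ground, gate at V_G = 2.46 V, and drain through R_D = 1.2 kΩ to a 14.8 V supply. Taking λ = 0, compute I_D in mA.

I_D = 7.97 mA

V_GS = V_G = 2.46 V, so V_ov = 2.46 − 0.99 = 1.47 V.
k_n = μ_nC_ox · (W/L) = 7.376 mA/V².
Assume saturation: I_D = ½ k_n V_ov² = 0.5 × 7.376 × 1.47² = 7.97 mA, giving V_DS = V_DD − I_D R_D = 14.8 − 7.97 × 1.2 = 5.24 V.
V_DS = 5.24 V ≥ V_ov = 1.47 V, confirming saturation.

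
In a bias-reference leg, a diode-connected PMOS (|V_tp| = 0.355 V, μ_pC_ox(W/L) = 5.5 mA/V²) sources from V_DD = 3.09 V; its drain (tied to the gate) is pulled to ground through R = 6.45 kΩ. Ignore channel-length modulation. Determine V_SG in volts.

V_SG = 0.720 V

With gate tied to drain, V_SG = V_SD ≥ V_SG − |V_tp|, so the device is in saturation.
KCL at the drain: ½ k_p (V_SG − |V_tp|)² = (V_DD − V_SG)/R.
Let x = V_SG − 0.355. Then 17.7 x² + x − 2.735 = 0, giving x = 0.365 V (positive root), so V_SG = 0.72 V.
I_D = (V_DD − V_SG)/R = (3.09 − 0.72) / 6.45 = 0.367 mA.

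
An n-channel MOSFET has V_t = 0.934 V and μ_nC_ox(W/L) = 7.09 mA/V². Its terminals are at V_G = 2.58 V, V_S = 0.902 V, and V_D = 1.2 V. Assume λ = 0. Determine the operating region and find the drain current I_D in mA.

V_GS = V_G − V_S = 2.58 − 0.902 = 1.68 V; V_DS = V_D − V_S = 1.2 − 0.902 = 0.298 V.
V_ov = V_GS − V_t = 1.68 − 0.934 = 0.744 V.
Since V_DS = 0.298 V < V_ov = 0.744 V, the device is in the triode region.
I_D = k_n [V_ov · V_DS − ½ V_DS²] = 7.09 × [0.744 × 0.298 − 0.5 × 0.298²] = 1.26 mA.

Triode; I_D = 1.26 mA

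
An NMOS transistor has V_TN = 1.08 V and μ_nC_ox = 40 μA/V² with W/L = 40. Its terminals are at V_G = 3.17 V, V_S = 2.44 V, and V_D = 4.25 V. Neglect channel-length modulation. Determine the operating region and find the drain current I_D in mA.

V_GS = V_G − V_S = 3.17 − 2.44 = 0.73 V; V_DS = V_D − V_S = 4.25 − 2.44 = 1.81 V.
V_GS = 0.73 V < V_TN = 1.08 V, so the transistor is in cutoff.

Cutoff; I_D = 0 mA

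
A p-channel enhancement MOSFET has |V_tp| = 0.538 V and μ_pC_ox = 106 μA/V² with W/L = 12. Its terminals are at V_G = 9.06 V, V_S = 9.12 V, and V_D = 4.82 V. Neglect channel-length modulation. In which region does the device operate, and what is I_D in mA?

Cutoff; I_D = 0 mA

V_SG = V_S − V_G = 9.12 − 9.06 = 0.06 V; V_SD = V_S − V_D = 9.12 − 4.82 = 4.3 V.
V_SG = 0.06 V < |V_tp| = 0.538 V, so the transistor is in cutoff.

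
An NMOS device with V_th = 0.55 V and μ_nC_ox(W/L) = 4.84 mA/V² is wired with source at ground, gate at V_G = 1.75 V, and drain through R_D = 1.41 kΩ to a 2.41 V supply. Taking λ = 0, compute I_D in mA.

V_GS = V_G = 1.75 V, so V_ov = 1.75 − 0.55 = 1.2 V.
Assume saturation: I_D = ½ k_n V_ov² = 0.5 × 4.84 × 1.2² = 3.48 mA, giving V_DS = V_DD − I_D R_D = 2.41 − 3.48 × 1.41 = -2.5 V.
But -2.5 V < V_ov = 1.2 V, so the device is actually in triode.
In triode I_D = k_n[V_ov V_DS − ½ V_DS²] and I_D = (V_DD − V_DS)/R_D. Equating: 3.41 V_DS² − 9.189 V_DS + 2.41 = 0, giving V_DS = 0.294 V (the root below V_ov).
I_D = (2.41 − 0.294) / 1.41 = 1.5 mA.

I_D = 1.50 mA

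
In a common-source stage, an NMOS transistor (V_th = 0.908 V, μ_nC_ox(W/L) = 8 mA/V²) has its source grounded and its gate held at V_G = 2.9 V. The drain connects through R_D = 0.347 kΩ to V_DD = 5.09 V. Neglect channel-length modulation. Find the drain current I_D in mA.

V_GS = V_G = 2.9 V, so V_ov = 2.9 − 0.908 = 1.99 V.
Assume saturation: I_D = ½ k_n V_ov² = 0.5 × 8 × 1.99² = 15.9 mA, giving V_DS = V_DD − I_D R_D = 5.09 − 15.9 × 0.347 = -0.418 V.
But -0.418 V < V_ov = 1.99 V, so the device is actually in triode.
In triode I_D = k_n[V_ov V_DS − ½ V_DS²] and I_D = (V_DD − V_DS)/R_D. Equating: 1.39 V_DS² − 6.53 V_DS + 5.09 = 0, giving V_DS = 0.986 V (the root below V_ov).
I_D = (5.09 − 0.986) / 0.347 = 11.8 mA.

I_D = 11.8 mA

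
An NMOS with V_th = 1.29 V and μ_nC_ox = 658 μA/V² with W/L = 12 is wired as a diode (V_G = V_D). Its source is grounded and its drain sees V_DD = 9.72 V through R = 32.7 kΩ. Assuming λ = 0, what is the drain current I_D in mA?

With gate tied to drain, V_GS = V_DS ≥ V_GS − V_th, so the device is in saturation.
k_n = μ_nC_ox · (W/L) = 7.896 mA/V².
KCL at the drain: ½ k_n (V_GS − V_th)² = (V_DD − V_GS)/R.
Let x = V_GS − 1.29. Then 129 x² + x − 8.43 = 0, giving x = 0.252 V (positive root), so V_GS = 1.54 V.
I_D = (V_DD − V_GS)/R = (9.72 − 1.54) / 32.7 = 0.25 mA.

I_D = 0.250 mA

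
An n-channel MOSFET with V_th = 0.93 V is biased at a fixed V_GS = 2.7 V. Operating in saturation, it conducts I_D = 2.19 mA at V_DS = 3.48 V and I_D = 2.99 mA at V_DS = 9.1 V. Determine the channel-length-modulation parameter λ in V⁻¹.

λ = 0.0840 V⁻¹

With V_GS fixed, I_D ∝ (1 + λ V_DS) in saturation, so I_D2/I_D1 = (1 + λ V_DS2)/(1 + λ V_DS1).
2.99/2.19 = 1.365 = (1 + 9.1 λ)/(1 + 3.48 λ).
Solving: λ (I_D1 V_DS2 − I_D2 V_DS1) = I_D2 − I_D1, so λ = (2.99 − 2.19) / (2.19 × 9.1 − 2.99 × 3.48) = 0.8 / 9.52 = 0.084 V⁻¹.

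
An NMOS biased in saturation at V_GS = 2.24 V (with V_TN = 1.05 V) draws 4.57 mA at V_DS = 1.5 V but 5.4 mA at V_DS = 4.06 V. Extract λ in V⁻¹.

λ = 0.0794 V⁻¹

With V_GS fixed, I_D ∝ (1 + λ V_DS) in saturation, so I_D2/I_D1 = (1 + λ V_DS2)/(1 + λ V_DS1).
5.4/4.57 = 1.182 = (1 + 4.06 λ)/(1 + 1.5 λ).
Solving: λ (I_D1 V_DS2 − I_D2 V_DS1) = I_D2 − I_D1, so λ = (5.4 − 4.57) / (4.57 × 4.06 − 5.4 × 1.5) = 0.83 / 10.5 = 0.0794 V⁻¹.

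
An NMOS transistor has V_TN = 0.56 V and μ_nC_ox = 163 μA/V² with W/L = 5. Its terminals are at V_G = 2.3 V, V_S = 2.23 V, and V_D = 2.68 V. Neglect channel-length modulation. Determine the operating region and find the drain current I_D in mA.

Cutoff; I_D = 0 mA

V_GS = V_G − V_S = 2.3 − 2.23 = 0.07 V; V_DS = V_D − V_S = 2.68 − 2.23 = 0.45 V.
V_GS = 0.07 V < V_TN = 0.56 V, so the transistor is in cutoff.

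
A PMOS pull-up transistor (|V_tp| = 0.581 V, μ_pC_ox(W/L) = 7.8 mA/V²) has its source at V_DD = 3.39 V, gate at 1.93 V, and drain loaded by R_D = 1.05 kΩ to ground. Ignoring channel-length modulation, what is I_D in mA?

V_SG = V_DD − V_G = 3.39 − 1.93 = 1.46 V, so V_ov = 1.46 − 0.581 = 0.879 V.
Assume saturation: I_D = ½ k_p V_ov² = 0.5 × 7.8 × 0.879² = 3.01 mA, giving V_SD = V_DD − I_D R_D = 3.39 − 3.01 × 1.05 = 0.226 V.
But 0.226 V < V_ov = 0.879 V, so the device is actually in triode.
In triode I_D = k_p[V_ov V_SD − ½ V_SD²] and I_D = (V_DD − V_SD)/R_D. Equating: 4.09 V_SD² − 8.199 V_SD + 3.39 = 0, giving V_SD = 0.584 V (the root below V_ov).
I_D = (3.39 − 0.584) / 1.05 = 2.67 mA.

I_D = 2.67 mA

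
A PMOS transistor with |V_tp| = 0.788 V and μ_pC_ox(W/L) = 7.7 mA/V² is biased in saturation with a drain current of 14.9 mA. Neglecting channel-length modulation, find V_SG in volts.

In saturation I_D = ½ k_p (V_SG − |V_tp|)², so V_SG − |V_tp| = √(2 I_D / k_p) = √(2 × 14.9 / 7.7) = 1.97 V.
V_SG = 0.788 + 1.97 = 2.76 V.

V_SG = 2.76 V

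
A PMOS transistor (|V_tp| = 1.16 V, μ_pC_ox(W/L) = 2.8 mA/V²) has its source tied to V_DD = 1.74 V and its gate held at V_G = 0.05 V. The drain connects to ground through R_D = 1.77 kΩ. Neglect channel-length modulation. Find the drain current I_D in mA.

V_SG = V_DD − V_G = 1.74 − 0.05 = 1.69 V, so V_ov = 1.69 − 1.16 = 0.53 V.
Assume saturation: I_D = ½ k_p V_ov² = 0.5 × 2.8 × 0.53² = 0.393 mA, giving V_SD = V_DD − I_D R_D = 1.74 − 0.393 × 1.77 = 1.04 V.
V_SD = 1.04 V ≥ V_ov = 0.53 V, confirming saturation.

I_D = 0.393 mA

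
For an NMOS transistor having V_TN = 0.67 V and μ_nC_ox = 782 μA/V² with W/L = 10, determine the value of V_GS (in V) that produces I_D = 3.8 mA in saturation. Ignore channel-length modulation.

k_n = μ_nC_ox · (W/L) = 7.82 mA/V².
In saturation I_D = ½ k_n (V_GS − V_TN)², so V_GS − V_TN = √(2 I_D / k_n) = √(2 × 3.8 / 7.82) = 0.986 V.
V_GS = 0.67 + 0.986 = 1.66 V.

V_GS = 1.66 V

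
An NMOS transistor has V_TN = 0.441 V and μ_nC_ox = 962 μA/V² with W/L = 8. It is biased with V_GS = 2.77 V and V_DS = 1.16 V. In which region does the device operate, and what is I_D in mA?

Triode; I_D = 15.6 mA

k_n = μ_nC_ox · (W/L) = 7.696 mA/V².
V_ov = V_GS − V_TN = 2.77 − 0.441 = 2.33 V.
Since V_DS = 1.16 V < V_ov = 2.33 V, the device is in the triode region.
I_D = k_n [V_ov · V_DS − ½ V_DS²] = 7.696 × [2.33 × 1.16 − 0.5 × 1.16²] = 15.6 mA.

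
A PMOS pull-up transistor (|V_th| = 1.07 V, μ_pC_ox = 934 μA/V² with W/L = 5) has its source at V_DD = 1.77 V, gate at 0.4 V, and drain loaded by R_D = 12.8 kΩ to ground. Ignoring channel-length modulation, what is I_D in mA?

I_D = 0.129 mA

V_SG = V_DD − V_G = 1.77 − 0.4 = 1.37 V, so V_ov = 1.37 − 1.07 = 0.3 V.
k_p = μ_pC_ox · (W/L) = 4.67 mA/V².
Assume saturation: I_D = ½ k_p V_ov² = 0.5 × 4.67 × 0.3² = 0.21 mA, giving V_SD = V_DD − I_D R_D = 1.77 − 0.21 × 12.8 = -0.92 V.
But -0.92 V < V_ov = 0.3 V, so the device is actually in triode.
In triode I_D = k_p[V_ov V_SD − ½ V_SD²] and I_D = (V_DD − V_SD)/R_D. Equating: 29.9 V_SD² − 18.93 V_SD + 1.77 = 0, giving V_SD = 0.114 V (the root below V_ov).
I_D = (1.77 − 0.114) / 12.8 = 0.129 mA.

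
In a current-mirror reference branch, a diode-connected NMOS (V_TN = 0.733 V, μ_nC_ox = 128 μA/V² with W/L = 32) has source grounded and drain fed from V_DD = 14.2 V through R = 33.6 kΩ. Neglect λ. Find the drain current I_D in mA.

With gate tied to drain, V_GS = V_DS ≥ V_GS − V_TN, so the device is in saturation.
k_n = μ_nC_ox · (W/L) = 4.096 mA/V².
KCL at the drain: ½ k_n (V_GS − V_TN)² = (V_DD − V_GS)/R.
Let x = V_GS − 0.733. Then 68.8 x² + x − 13.47 = 0, giving x = 0.435 V (positive root), so V_GS = 1.17 V.
I_D = (V_DD − V_GS)/R = (14.2 − 1.17) / 33.6 = 0.388 mA.

I_D = 0.388 mA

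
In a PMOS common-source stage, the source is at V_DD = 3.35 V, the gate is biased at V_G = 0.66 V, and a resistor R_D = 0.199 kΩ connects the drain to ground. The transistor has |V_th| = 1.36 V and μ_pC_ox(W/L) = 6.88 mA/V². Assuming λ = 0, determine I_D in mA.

I_D = 6.09 mA

V_SG = V_DD − V_G = 3.35 − 0.66 = 2.69 V, so V_ov = 2.69 − 1.36 = 1.33 V.
Assume saturation: I_D = ½ k_p V_ov² = 0.5 × 6.88 × 1.33² = 6.09 mA, giving V_SD = V_DD − I_D R_D = 3.35 − 6.09 × 0.199 = 2.14 V.
V_SD = 2.14 V ≥ V_ov = 1.33 V, confirming saturation.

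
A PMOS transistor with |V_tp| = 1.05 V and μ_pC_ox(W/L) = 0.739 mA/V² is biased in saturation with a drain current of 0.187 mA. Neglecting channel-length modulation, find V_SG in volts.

V_SG = 1.76 V

In saturation I_D = ½ k_p (V_SG − |V_tp|)², so V_SG − |V_tp| = √(2 I_D / k_p) = √(2 × 0.187 / 0.739) = 0.711 V.
V_SG = 1.05 + 0.711 = 1.76 V.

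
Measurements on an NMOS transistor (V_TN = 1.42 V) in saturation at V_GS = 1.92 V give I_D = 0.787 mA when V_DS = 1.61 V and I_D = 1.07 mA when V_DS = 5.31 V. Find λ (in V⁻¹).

With V_GS fixed, I_D ∝ (1 + λ V_DS) in saturation, so I_D2/I_D1 = (1 + λ V_DS2)/(1 + λ V_DS1).
1.07/0.787 = 1.36 = (1 + 5.31 λ)/(1 + 1.61 λ).
Solving: λ (I_D1 V_DS2 − I_D2 V_DS1) = I_D2 − I_D1, so λ = (1.07 − 0.787) / (0.787 × 5.31 − 1.07 × 1.61) = 0.283 / 2.46 = 0.115 V⁻¹.

λ = 0.115 V⁻¹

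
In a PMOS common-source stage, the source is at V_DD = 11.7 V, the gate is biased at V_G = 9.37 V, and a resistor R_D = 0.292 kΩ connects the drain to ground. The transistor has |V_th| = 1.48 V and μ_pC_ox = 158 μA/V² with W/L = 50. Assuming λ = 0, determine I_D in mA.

I_D = 2.85 mA

V_SG = V_DD − V_G = 11.7 − 9.37 = 2.33 V, so V_ov = 2.33 − 1.48 = 0.85 V.
k_p = μ_pC_ox · (W/L) = 7.9 mA/V².
Assume saturation: I_D = ½ k_p V_ov² = 0.5 × 7.9 × 0.85² = 2.85 mA, giving V_SD = V_DD − I_D R_D = 11.7 − 2.85 × 0.292 = 10.9 V.
V_SD = 10.9 V ≥ V_ov = 0.85 V, confirming saturation.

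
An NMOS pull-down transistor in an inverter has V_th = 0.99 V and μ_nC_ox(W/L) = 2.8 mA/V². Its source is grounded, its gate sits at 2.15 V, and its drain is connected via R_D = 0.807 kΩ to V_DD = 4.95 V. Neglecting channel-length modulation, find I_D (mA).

I_D = 1.88 mA

V_GS = V_G = 2.15 V, so V_ov = 2.15 − 0.99 = 1.16 V.
Assume saturation: I_D = ½ k_n V_ov² = 0.5 × 2.8 × 1.16² = 1.88 mA, giving V_DS = V_DD − I_D R_D = 4.95 − 1.88 × 0.807 = 3.43 V.
V_DS = 3.43 V ≥ V_ov = 1.16 V, confirming saturation.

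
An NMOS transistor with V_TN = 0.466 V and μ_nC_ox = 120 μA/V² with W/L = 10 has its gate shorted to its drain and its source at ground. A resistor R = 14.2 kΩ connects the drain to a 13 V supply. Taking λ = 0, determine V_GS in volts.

V_GS = 1.62 V

With gate tied to drain, V_GS = V_DS ≥ V_GS − V_TN, so the device is in saturation.
k_n = μ_nC_ox · (W/L) = 1.2 mA/V².
KCL at the drain: ½ k_n (V_GS − V_TN)² = (V_DD − V_GS)/R.
Let x = V_GS − 0.466. Then 8.52 x² + x − 12.53 = 0, giving x = 1.16 V (positive root), so V_GS = 1.62 V.
I_D = (V_DD − V_GS)/R = (13 − 1.62) / 14.2 = 0.801 mA.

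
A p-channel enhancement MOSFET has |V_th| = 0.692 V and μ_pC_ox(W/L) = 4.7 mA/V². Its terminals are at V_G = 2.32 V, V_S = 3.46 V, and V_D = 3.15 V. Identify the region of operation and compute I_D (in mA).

V_SG = V_S − V_G = 3.46 − 2.32 = 1.14 V; V_SD = V_S − V_D = 3.46 − 3.15 = 0.31 V.
V_ov = V_SG − |V_th| = 1.14 − 0.692 = 0.448 V.
Since V_SD = 0.31 V < V_ov = 0.448 V, the device is in the triode region.
I_D = k_p [V_ov · V_SD − ½ V_SD²] = 4.7 × [0.448 × 0.31 − 0.5 × 0.31²] = 0.427 mA.

Triode; I_D = 0.427 mA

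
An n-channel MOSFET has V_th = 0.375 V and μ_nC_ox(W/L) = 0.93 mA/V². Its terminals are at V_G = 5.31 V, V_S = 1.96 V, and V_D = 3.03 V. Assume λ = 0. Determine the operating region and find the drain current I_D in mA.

Triode; I_D = 2.43 mA

V_GS = V_G − V_S = 5.31 − 1.96 = 3.35 V; V_DS = V_D − V_S = 3.03 − 1.96 = 1.07 V.
V_ov = V_GS − V_th = 3.35 − 0.375 = 2.97 V.
Since V_DS = 1.07 V < V_ov = 2.97 V, the device is in the triode region.
I_D = k_n [V_ov · V_DS − ½ V_DS²] = 0.93 × [2.97 × 1.07 − 0.5 × 1.07²] = 2.43 mA.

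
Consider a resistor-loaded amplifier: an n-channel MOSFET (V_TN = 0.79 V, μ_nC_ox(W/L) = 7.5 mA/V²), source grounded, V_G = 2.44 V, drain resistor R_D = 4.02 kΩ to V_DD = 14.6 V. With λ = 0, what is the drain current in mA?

I_D = 3.55 mA

V_GS = V_G = 2.44 V, so V_ov = 2.44 − 0.79 = 1.65 V.
Assume saturation: I_D = ½ k_n V_ov² = 0.5 × 7.5 × 1.65² = 10.2 mA, giving V_DS = V_DD − I_D R_D = 14.6 − 10.2 × 4.02 = -26.4 V.
But -26.4 V < V_ov = 1.65 V, so the device is actually in triode.
In triode I_D = k_n[V_ov V_DS − ½ V_DS²] and I_D = (V_DD − V_DS)/R_D. Equating: 15.1 V_DS² − 50.75 V_DS + 14.6 = 0, giving V_DS = 0.318 V (the root below V_ov).
I_D = (14.6 − 0.318) / 4.02 = 3.55 mA.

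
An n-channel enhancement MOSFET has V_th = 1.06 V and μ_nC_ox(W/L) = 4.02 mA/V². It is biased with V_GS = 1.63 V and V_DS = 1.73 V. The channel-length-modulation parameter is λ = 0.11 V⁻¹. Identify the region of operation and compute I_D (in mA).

Saturation; I_D = 0.777 mA

V_ov = V_GS − V_th = 1.63 − 1.06 = 0.57 V.
Since V_DS = 1.73 V ≥ V_ov = 0.57 V, the device is in saturation.
I_D = ½ k_n V_ov² (1 + λ V_DS) = 0.5 × 4.02 × 0.57² × (1 + 0.11 × 1.73) = 0.777 mA.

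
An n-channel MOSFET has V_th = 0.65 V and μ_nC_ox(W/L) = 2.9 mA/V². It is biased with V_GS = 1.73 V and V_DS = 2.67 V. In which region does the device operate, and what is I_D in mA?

V_ov = V_GS − V_th = 1.73 − 0.65 = 1.08 V.
Since V_DS = 2.67 V ≥ V_ov = 1.08 V, the device is in saturation.
I_D = ½ k_n V_ov² = 0.5 × 2.9 × 1.08² = 1.69 mA.

Saturation; I_D = 1.69 mA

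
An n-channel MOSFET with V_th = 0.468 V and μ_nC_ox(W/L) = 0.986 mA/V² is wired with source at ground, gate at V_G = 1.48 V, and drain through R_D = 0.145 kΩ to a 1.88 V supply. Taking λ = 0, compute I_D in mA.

I_D = 0.505 mA

V_GS = V_G = 1.48 V, so V_ov = 1.48 − 0.468 = 1.01 V.
Assume saturation: I_D = ½ k_n V_ov² = 0.5 × 0.986 × 1.01² = 0.505 mA, giving V_DS = V_DD − I_D R_D = 1.88 − 0.505 × 0.145 = 1.81 V.
V_DS = 1.81 V ≥ V_ov = 1.01 V, confirming saturation.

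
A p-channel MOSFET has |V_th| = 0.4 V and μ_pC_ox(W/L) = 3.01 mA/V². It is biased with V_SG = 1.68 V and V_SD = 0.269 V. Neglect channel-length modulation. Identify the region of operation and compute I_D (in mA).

Triode; I_D = 0.927 mA

V_ov = V_SG − |V_th| = 1.68 − 0.4 = 1.28 V.
Since V_SD = 0.269 V < V_ov = 1.28 V, the device is in the triode region.
I_D = k_p [V_ov · V_SD − ½ V_SD²] = 3.01 × [1.28 × 0.269 − 0.5 × 0.269²] = 0.927 mA.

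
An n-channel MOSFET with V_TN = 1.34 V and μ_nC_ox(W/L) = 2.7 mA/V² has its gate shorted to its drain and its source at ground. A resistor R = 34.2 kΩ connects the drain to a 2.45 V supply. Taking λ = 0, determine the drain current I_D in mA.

With gate tied to drain, V_GS = V_DS ≥ V_GS − V_TN, so the device is in saturation.
KCL at the drain: ½ k_n (V_GS − V_TN)² = (V_DD − V_GS)/R.
Let x = V_GS − 1.34. Then 46.2 x² + x − 1.11 = 0, giving x = 0.145 V (positive root), so V_GS = 1.48 V.
I_D = (V_DD − V_GS)/R = (2.45 − 1.48) / 34.2 = 0.0282 mA.

I_D = 0.0282 mA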